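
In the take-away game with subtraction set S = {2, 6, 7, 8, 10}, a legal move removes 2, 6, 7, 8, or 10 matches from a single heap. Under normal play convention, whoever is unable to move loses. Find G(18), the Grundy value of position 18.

1

n :  0  1  2  3  4  5  6  7  8  9 10 11 12 13 14 15 16 17 18
G :  0  0  1  1  0  0  1  1  2  2  3  3  2  2  3  3  0  0  1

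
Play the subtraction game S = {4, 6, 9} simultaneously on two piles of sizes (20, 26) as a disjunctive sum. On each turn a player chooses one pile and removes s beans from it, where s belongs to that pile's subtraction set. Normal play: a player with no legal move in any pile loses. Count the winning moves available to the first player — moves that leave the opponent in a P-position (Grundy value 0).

All piles use S = {4, 6, 9}:
G(0) = 0
G(1) = mex{} = 0
G(2) = mex{} = 0
G(3) = mex{} = 0
G(4) = mex{0} = 1
G(5) = mex{0} = 1
G(6) = mex{0,0} = 1
G(7) = mex{0,0} = 1
G(8) = mex{1,0} = 2
G(9) = mex{1,0,0} = 2
G(10) = mex{1,1,0} = 2
G(11) = mex{1,1,0} = 2
G(12) = mex{2,1,0} = 3
G(13) = mex{2,1,1} = 0
G(14) = mex{2,2,1} = 0
G(15) = mex{2,2,1} = 0
G(16) = mex{3,2,1} = 0
G(17) = mex{0,2,2} = 1
G(18) = mex{0,3,2} = 1
G(19) = mex{0,0,2} = 1
G(20) = mex{0,0,2} = 1
G(21) = mex{1,0,3} = 2
G(22) = mex{1,0,0} = 2
G(23) = mex{1,1,0} = 2
G(24) = mex{1,1,0} = 2
G(25) = mex{2,1,0} = 3
G(26) = mex{2,1,1} = 0
Pile A: G(20) = 1.
Pile B: G(26) = 0.
Combined Grundy value = 1 ⊕ 0 = 1.
A winning move leaves total XOR = 0, i.e. changes one component's Grundy value g to g ⊕ X where X is the current total.
Pile A: need g' = 1⊕1 = 0. Options: 20−4→G=0, 20−6→G=0, 20−9→G=2. Hits: 2.
Pile B: need g' = 0⊕1 = 1. Options: 26−4→G=2, 26−6→G=1, 26−9→G=1. Hits: 2.

4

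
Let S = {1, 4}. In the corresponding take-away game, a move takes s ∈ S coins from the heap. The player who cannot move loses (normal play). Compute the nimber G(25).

0

G(0) = 0
G(1) = mex{0} = 1
G(2) = mex{1} = 0
G(3) = mex{0} = 1
G(4) = mex{1,0} = 2
G(5) = mex{2,1} = 0
G(6) = mex{0,0} = 1
G(7) = mex{1,1} = 0
G(8) = mex{0,2} = 1
G(9) = mex{1,0} = 2
G(10) = mex{2,1} = 0
G(11) = mex{0,0} = 1
G(12) = mex{1,1} = 0
G(13) = mex{0,2} = 1
G(14) = mex{1,0} = 2
G(15) = mex{2,1} = 0
G(16) = mex{0,0} = 1
G(17) = mex{1,1} = 0
G(18) = mex{0,2} = 1
G(19) = mex{1,0} = 2
G(20) = mex{2,1} = 0
G(21) = mex{0,0} = 1
G(22) = mex{1,1} = 0
G(23) = mex{0,2} = 1
G(24) = mex{1,0} = 2
G(25) = mex{2,1} = 0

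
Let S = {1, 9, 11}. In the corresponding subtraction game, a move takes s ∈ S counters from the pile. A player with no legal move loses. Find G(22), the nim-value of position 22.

0

G(0) = 0
G(1) = mex{0} = 1
G(2) = mex{1} = 0
G(3) = mex{0} = 1
G(4) = mex{1} = 0
G(5) = mex{0} = 1
G(6) = mex{1} = 0
G(7) = mex{0} = 1
G(8) = mex{1} = 0
G(9) = mex{0,0} = 1
G(10) = mex{1,1} = 0
G(11) = mex{0,0,0} = 1
G(12) = mex{1,1,1} = 0
G(13) = mex{0,0,0} = 1
G(14) = mex{1,1,1} = 0
G(15) = mex{0,0,0} = 1
G(16) = mex{1,1,1} = 0
G(17) = mex{0,0,0} = 1
G(18) = mex{1,1,1} = 0
G(19) = mex{0,0,0} = 1
G(20) = mex{1,1,1} = 0
G(21) = mex{0,0,0} = 1
G(22) = mex{1,1,1} = 0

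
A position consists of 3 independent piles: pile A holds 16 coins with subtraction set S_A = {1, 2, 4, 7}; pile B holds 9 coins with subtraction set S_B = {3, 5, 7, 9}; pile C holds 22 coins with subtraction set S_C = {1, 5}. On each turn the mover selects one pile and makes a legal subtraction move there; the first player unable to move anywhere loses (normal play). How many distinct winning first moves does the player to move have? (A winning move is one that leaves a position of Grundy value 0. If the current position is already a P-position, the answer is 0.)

Pile A, S = {1, 2, 4, 7}:
G(0) = 0
G(1) = mex{0} = 1
G(2) = mex{1,0} = 2
G(3) = mex{2,1} = 0
G(4) = mex{0,2,0} = 1
G(5) = mex{1,0,1} = 2
G(6) = mex{2,1,2} = 0
G(7) = mex{0,2,0,0} = 1
G(8) = mex{1,0,1,1} = 2
G(9) = mex{2,1,2,2} = 0
G(10) = mex{0,2,0,0} = 1
G(11) = mex{1,0,1,1} = 2
G(12) = mex{2,1,2,2} = 0
G(13) = mex{0,2,0,0} = 1
G(14) = mex{1,0,1,1} = 2
G(15) = mex{2,1,2,2} = 0
G(16) = mex{0,2,0,0} = 1
G_A(16) = 1.
Pile B, S = {3, 5, 7, 9}:
G(0) = 0
G(1) = mex{} = 0
G(2) = mex{} = 0
G(3) = mex{0} = 1
G(4) = mex{0} = 1
G(5) = mex{0,0} = 1
G(6) = mex{1,0} = 2
G(7) = mex{1,0,0} = 2
G(8) = mex{1,1,0} = 2
G(9) = mex{2,1,0,0} = 3
G_B(9) = 3.
Pile C, S = {1, 5}:
n :  0  1  2  3  4  5  6  7  8  9 10 11 12 13 14 15 16 17 18 19 20 21 22
G :  0  1  0  1  0  1  0  1  0  1  0  1  0  1  0  1  0  1  0  1  0  1  0
G_C(22) = 0.
Combined Grundy value = 1 ⊕ 3 ⊕ 0 = 2.
A winning move leaves total XOR = 0, i.e. changes one component's Grundy value g to g ⊕ X where X is the current total.
Pile A: need g' = 1⊕2 = 3. Options: 16−1→G=0, 16−2→G=2, 16−4→G=0, 16−7→G=0. Hits: 0.
Pile B: need g' = 3⊕2 = 1. Options: 9−3→G=2, 9−5→G=1, 9−7→G=0, 9−9→G=0. Hits: 1.
Pile C: need g' = 0⊕2 = 2. Options: 22−1→G=1, 22−5→G=1. Hits: 0.

1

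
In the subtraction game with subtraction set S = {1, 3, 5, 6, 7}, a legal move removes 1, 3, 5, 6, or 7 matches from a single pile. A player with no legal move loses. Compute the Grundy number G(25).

1

G(0) = 0
G(1) = mex{0} = 1
G(2) = mex{1} = 0
G(3) = mex{0,0} = 1
G(4) = mex{1,1} = 0
G(5) = mex{0,0,0} = 1
G(6) = mex{1,1,1,0} = 2
G(7) = mex{2,0,0,1,0} = 3
G(8) = mex{3,1,1,0,1} = 2
G(9) = mex{2,2,0,1,0} = 3
G(10) = mex{3,3,1,0,1} = 2
G(11) = mex{2,2,2,1,0} = 3
G(12) = mex{3,3,3,2,1} = 0
G(13) = mex{0,2,2,3,2} = 1
G(14) = mex{1,3,3,2,3} = 0
G(15) = mex{0,0,2,3,2} = 1
G(16) = mex{1,1,3,2,3} = 0
G(17) = mex{0,0,0,3,2} = 1
G(18) = mex{1,1,1,0,3} = 2
G(19) = mex{2,0,0,1,0} = 3
G(20) = mex{3,1,1,0,1} = 2
G(21) = mex{2,2,0,1,0} = 3
G(22) = mex{3,3,1,0,1} = 2
G(23) = mex{2,2,2,1,0} = 3
G(24) = mex{3,3,3,2,1} = 0
G(25) = mex{0,2,2,3,2} = 1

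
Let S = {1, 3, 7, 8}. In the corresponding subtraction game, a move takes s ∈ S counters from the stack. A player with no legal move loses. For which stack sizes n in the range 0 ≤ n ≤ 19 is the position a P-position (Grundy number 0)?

0, 2, 4, 6, 15, 17, 19

n :  0  1  2  3  4  5  6  7  8  9 10 11 12 13 14 15 16 17 18 19
G :  0  1  0  1  0  1  0  1  2  3  2  3  2  3  2  0  1  0  1  0
P-positions are exactly the n with G(n) = 0.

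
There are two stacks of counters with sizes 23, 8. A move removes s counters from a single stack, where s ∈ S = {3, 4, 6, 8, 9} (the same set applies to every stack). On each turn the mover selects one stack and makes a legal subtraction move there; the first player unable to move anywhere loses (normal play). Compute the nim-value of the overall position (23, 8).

All stacks use S = {3, 4, 6, 8, 9}:
G(0) = 0
G(1) = mex{} = 0
G(2) = mex{} = 0
G(3) = mex{0} = 1
G(4) = mex{0,0} = 1
G(5) = mex{0,0} = 1
G(6) = mex{1,0,0} = 2
G(7) = mex{1,1,0} = 2
G(8) = mex{1,1,0,0} = 2
G(9) = mex{2,1,1,0,0} = 3
G(10) = mex{2,2,1,0,0} = 3
G(11) = mex{2,2,1,1,0} = 3
G(12) = mex{3,2,2,1,1} = 0
G(13) = mex{3,3,2,1,1} = 0
G(14) = mex{3,3,2,2,1} = 0
G(15) = mex{0,3,3,2,2} = 1
G(16) = mex{0,0,3,2,2} = 1
G(17) = mex{0,0,3,3,2} = 1
G(18) = mex{1,0,0,3,3} = 2
G(19) = mex{1,1,0,3,3} = 2
G(20) = mex{1,1,0,0,3} = 2
G(21) = mex{2,1,1,0,0} = 3
G(22) = mex{2,2,1,0,0} = 3
G(23) = mex{2,2,1,1,0} = 3
Stack A: G(23) = 3.
Stack B: G(8) = 2.
Combined Grundy value = 3 ⊕ 2 = 1.

1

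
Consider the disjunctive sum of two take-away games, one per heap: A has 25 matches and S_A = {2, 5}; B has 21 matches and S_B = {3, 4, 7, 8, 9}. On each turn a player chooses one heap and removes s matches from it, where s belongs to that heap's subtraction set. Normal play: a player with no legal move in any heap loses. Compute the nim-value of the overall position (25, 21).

Heap A, S = {2, 5}:
G(0) = 0
G(1) = mex{} = 0
G(2) = mex{0} = 1
G(3) = mex{0} = 1
G(4) = mex{1} = 0
G(5) = mex{1,0} = 2
G(6) = mex{0,0} = 1
G(7) = mex{2,1} = 0
G(8) = mex{1,1} = 0
G(9) = mex{0,0} = 1
G(10) = mex{0,2} = 1
G(11) = mex{1,1} = 0
G(12) = mex{1,0} = 2
G(13) = mex{0,0} = 1
G(14) = mex{2,1} = 0
G(15) = mex{1,1} = 0
G(16) = mex{0,0} = 1
G(17) = mex{0,2} = 1
G(18) = mex{1,1} = 0
G(19) = mex{1,0} = 2
G(20) = mex{0,0} = 1
G(21) = mex{2,1} = 0
G(22) = mex{1,1} = 0
G(23) = mex{0,0} = 1
G(24) = mex{0,2} = 1
G(25) = mex{1,1} = 0
G_A(25) = 0.
Heap B, S = {3, 4, 7, 8, 9}:
n :  0  1  2  3  4  5  6  7  8  9 10 11 12 13 14 15 16 17 18 19 20 21
G :  0  0  0  1  1  1  2  2  2  3  3  3  0  0  0  1  1  1  2  2  2  3
G_B(21) = 3.
Combined Grundy value = 0 ⊕ 3 = 3.

3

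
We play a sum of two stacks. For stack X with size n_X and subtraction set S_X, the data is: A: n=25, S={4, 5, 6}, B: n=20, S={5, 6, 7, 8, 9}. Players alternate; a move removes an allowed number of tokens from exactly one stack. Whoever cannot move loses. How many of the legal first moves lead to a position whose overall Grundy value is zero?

Stack A, S = {4, 5, 6}:
G(0) = 0
G(1) = mex{} = 0
G(2) = mex{} = 0
G(3) = mex{} = 0
G(4) = mex{0} = 1
G(5) = mex{0,0} = 1
G(6) = mex{0,0,0} = 1
G(7) = mex{0,0,0} = 1
G(8) = mex{1,0,0} = 2
G(9) = mex{1,1,0} = 2
G(10) = mex{1,1,1} = 0
G(11) = mex{1,1,1} = 0
G(12) = mex{2,1,1} = 0
G(13) = mex{2,2,1} = 0
G(14) = mex{0,2,2} = 1
G(15) = mex{0,0,2} = 1
G(16) = mex{0,0,0} = 1
G(17) = mex{0,0,0} = 1
G(18) = mex{1,0,0} = 2
G(19) = mex{1,1,0} = 2
G(20) = mex{1,1,1} = 0
G(21) = mex{1,1,1} = 0
G(22) = mex{2,1,1} = 0
G(23) = mex{2,2,1} = 0
G(24) = mex{0,2,2} = 1
G(25) = mex{0,0,2} = 1
G_A(25) = 1.
Stack B, S = {5, 6, 7, 8, 9}:
n :  0  1  2  3  4  5  6  7  8  9 10 11 12 13 14 15 16 17 18 19 20
G :  0  0  0  0  0  1  1  1  1  1  2  2  2  2  0  0  0  0  0  1  1
G_B(20) = 1.
Combined Grundy value = 1 ⊕ 1 = 0.
A winning move leaves total XOR = 0, i.e. changes one component's Grundy value g to g ⊕ X where X is the current total.
Stack A: target g' = 1⊕0 = 1, but every legal move changes the Grundy value (mex property), so 0 moves.
Stack B: target g' = 1⊕0 = 1, but every legal move changes the Grundy value (mex property), so 0 moves.

0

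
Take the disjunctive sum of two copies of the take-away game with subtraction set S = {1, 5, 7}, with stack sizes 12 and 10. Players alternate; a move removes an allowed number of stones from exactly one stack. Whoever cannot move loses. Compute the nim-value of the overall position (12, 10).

0

All stacks use S = {1, 5, 7}:
G(0) = 0
G(1) = mex{0} = 1
G(2) = mex{1} = 0
G(3) = mex{0} = 1
G(4) = mex{1} = 0
G(5) = mex{0,0} = 1
G(6) = mex{1,1} = 0
G(7) = mex{0,0,0} = 1
G(8) = mex{1,1,1} = 0
G(9) = mex{0,0,0} = 1
G(10) = mex{1,1,1} = 0
G(11) = mex{0,0,0} = 1
G(12) = mex{1,1,1} = 0
Stack A: G(12) = 0.
Stack B: G(10) = 0.
Combined Grundy value = 0 ⊕ 0 = 0.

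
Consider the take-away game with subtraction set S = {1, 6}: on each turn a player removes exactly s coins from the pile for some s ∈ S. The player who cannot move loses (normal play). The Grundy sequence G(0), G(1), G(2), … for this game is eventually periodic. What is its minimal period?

7

n :  0  1  2  3  4  5  6  7  8  9 10 11 12 13 14 15
G :  0  1  0  1  0  1  2  0  1  0  1  0  1  2  0  1
G(n+7) = G(n) holds for n = 0,…,5 (a full window of length max(S) = 6), so the sequence is purely periodic with period 7.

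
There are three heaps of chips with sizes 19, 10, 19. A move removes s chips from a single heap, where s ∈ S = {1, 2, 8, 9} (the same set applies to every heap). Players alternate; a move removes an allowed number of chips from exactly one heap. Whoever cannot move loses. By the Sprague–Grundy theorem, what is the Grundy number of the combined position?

0

All heaps use S = {1, 2, 8, 9}:
G(0) = 0
G(1) = mex{0} = 1
G(2) = mex{1,0} = 2
G(3) = mex{2,1} = 0
G(4) = mex{0,2} = 1
G(5) = mex{1,0} = 2
G(6) = mex{2,1} = 0
G(7) = mex{0,2} = 1
G(8) = mex{1,0,0} = 2
G(9) = mex{2,1,1,0} = 3
G(10) = mex{3,2,2,1} = 0
G(11) = mex{0,3,0,2} = 1
G(12) = mex{1,0,1,0} = 2
G(13) = mex{2,1,2,1} = 0
G(14) = mex{0,2,0,2} = 1
G(15) = mex{1,0,1,0} = 2
G(16) = mex{2,1,2,1} = 0
G(17) = mex{0,2,3,2} = 1
G(18) = mex{1,0,0,3} = 2
G(19) = mex{2,1,1,0} = 3
Heap A: G(19) = 3.
Heap B: G(10) = 0.
Heap C: G(19) = 3.
Combined Grundy value = 3 ⊕ 0 ⊕ 3 = 0.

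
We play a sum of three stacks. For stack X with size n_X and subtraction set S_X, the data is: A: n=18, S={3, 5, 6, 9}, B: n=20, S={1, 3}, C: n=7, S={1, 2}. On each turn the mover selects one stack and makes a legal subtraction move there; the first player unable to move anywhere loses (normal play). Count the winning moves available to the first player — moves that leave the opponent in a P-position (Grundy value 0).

2

Stack A, S = {3, 5, 6, 9}:
n :  0  1  2  3  4  5  6  7  8  9 10 11 12 13 14 15 16 17 18
G :  0  0  0  1  1  1  2  2  2  3  3  3  0  0  0  1  1  1  2
G_A(18) = 2.
Stack B, S = {1, 3}:
n :  0  1  2  3  4  5  6  7  8  9 10 11 12 13 14 15 16 17 18 19 20
G :  0  1  0  1  0  1  0  1  0  1  0  1  0  1  0  1  0  1  0  1  0
G_B(20) = 0.
Stack C, S = {1, 2}:
n : 0 1 2 3 4 5 6 7
G : 0 1 2 0 1 2 0 1
G_C(7) = 1.
Combined Grundy value = 2 ⊕ 0 ⊕ 1 = 3.
A winning move leaves total XOR = 0, i.e. changes one component's Grundy value g to g ⊕ X where X is the current total.
Stack A: need g' = 2⊕3 = 1. Options: 18−3→G=1, 18−5→G=0, 18−6→G=0, 18−9→G=3. Hits: 1.
Stack B: need g' = 0⊕3 = 3. Options: 20−1→G=1, 20−3→G=1. Hits: 0.
Stack C: need g' = 1⊕3 = 2. Options: 7−1→G=0, 7−2→G=2. Hits: 1.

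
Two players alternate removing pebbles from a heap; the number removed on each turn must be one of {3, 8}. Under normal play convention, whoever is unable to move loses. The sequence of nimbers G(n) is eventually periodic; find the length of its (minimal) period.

n :  0  1  2  3  4  5  6  7  8  9 10 11 12 13 14 15 16 17 18 19 20 21 22 23
G :  0  0  0  1  1  1  0  0  2  1  1  0  0  0  1  1  1  0  0  2  1  1  0  0
G(n+11) = G(n) holds for n = 0,…,7 (a full window of length max(S) = 8), so the sequence is purely periodic with period 11.

11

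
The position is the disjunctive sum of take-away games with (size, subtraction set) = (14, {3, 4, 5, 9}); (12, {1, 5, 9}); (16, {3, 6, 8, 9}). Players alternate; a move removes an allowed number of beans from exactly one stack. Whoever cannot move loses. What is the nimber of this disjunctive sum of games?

1

Stack A, S = {3, 4, 5, 9}:
G(0) = 0
G(1) = mex{} = 0
G(2) = mex{} = 0
G(3) = mex{0} = 1
G(4) = mex{0,0} = 1
G(5) = mex{0,0,0} = 1
G(6) = mex{1,0,0} = 2
G(7) = mex{1,1,0} = 2
G(8) = mex{1,1,1} = 0
G(9) = mex{2,1,1,0} = 3
G(10) = mex{2,2,1,0} = 3
G(11) = mex{0,2,2,0} = 1
G(12) = mex{3,0,2,1} = 4
G(13) = mex{3,3,0,1} = 2
G(14) = mex{1,3,3,1} = 0
G_A(14) = 0.
Stack B, S = {1, 5, 9}:
n :  0  1  2  3  4  5  6  7  8  9 10 11 12
G :  0  1  0  1  0  1  0  1  0  1  0  1  0
G_B(12) = 0.
Stack C, S = {3, 6, 8, 9}:
n :  0  1  2  3  4  5  6  7  8  9 10 11 12 13 14 15 16
G :  0  0  0  1  1  1  2  2  2  3  3  3  0  0  0  1  1
G_C(16) = 1.
Combined Grundy value = 0 ⊕ 0 ⊕ 1 = 1.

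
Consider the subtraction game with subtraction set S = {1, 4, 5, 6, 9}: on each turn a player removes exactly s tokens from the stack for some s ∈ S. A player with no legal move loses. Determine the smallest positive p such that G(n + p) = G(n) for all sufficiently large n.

n :  0  1  2  3  4  5  6  7  8  9 10 11 12 13 14 15 16 17 18 19 20 21
G :  0  1  0  1  2  3  2  3  4  5  0  1  0  1  2  3  2  3  4  5  0  1
G(n+10) = G(n) holds for n = 0,…,8 (a full window of length max(S) = 9), so the sequence is purely periodic with period 10.

10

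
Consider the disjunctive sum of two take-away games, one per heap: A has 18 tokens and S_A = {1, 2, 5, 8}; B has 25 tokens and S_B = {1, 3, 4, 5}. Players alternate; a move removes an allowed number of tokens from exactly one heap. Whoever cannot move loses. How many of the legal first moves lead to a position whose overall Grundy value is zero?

Heap A, S = {1, 2, 5, 8}:
n :  0  1  2  3  4  5  6  7  8  9 10 11 12 13 14 15 16 17 18
G :  0  1  2  0  1  2  0  1  2  0  1  2  0  1  2  0  1  2  0
G_A(18) = 0.
Heap B, S = {1, 3, 4, 5}:
n :  0  1  2  3  4  5  6  7  8  9 10 11 12 13 14 15 16 17 18 19 20 21 22 23 24 25
G :  0  1  0  1  2  3  2  3  0  1  0  1  2  3  2  3  0  1  0  1  2  3  2  3  0  1
G_B(25) = 1.
Combined Grundy value = 0 ⊕ 1 = 1.
A winning move leaves total XOR = 0, i.e. changes one component's Grundy value g to g ⊕ X where X is the current total.
Heap A: need g' = 0⊕1 = 1. Options: 18−1→G=2, 18−2→G=1, 18−5→G=1, 18−8→G=1. Hits: 3.
Heap B: need g' = 1⊕1 = 0. Options: 25−1→G=0, 25−3→G=2, 25−4→G=3, 25−5→G=2. Hits: 1.

4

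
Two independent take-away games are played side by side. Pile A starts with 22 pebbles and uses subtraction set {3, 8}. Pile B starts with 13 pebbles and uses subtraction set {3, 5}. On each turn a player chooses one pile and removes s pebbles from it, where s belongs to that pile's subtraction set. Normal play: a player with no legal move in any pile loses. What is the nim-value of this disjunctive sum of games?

Pile A, S = {3, 8}:
n :  0  1  2  3  4  5  6  7  8  9 10 11 12 13 14 15 16 17 18 19 20 21 22
G :  0  0  0  1  1  1  0  0  2  1  1  0  0  0  1  1  1  0  0  2  1  1  0
G_A(22) = 0.
Pile B, S = {3, 5}:
n :  0  1  2  3  4  5  6  7  8  9 10 11 12 13
G :  0  0  0  1  1  1  2  2  0  0  0  1  1  1
G_B(13) = 1.
Combined Grundy value = 0 ⊕ 1 = 1.

1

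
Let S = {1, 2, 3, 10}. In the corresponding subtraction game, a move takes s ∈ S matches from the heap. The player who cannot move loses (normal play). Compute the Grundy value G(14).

G(0) = 0
G(1) = mex{0} = 1
G(2) = mex{1,0} = 2
G(3) = mex{2,1,0} = 3
G(4) = mex{3,2,1} = 0
G(5) = mex{0,3,2} = 1
G(6) = mex{1,0,3} = 2
G(7) = mex{2,1,0} = 3
G(8) = mex{3,2,1} = 0
G(9) = mex{0,3,2} = 1
G(10) = mex{1,0,3,0} = 2
G(11) = mex{2,1,0,1} = 3
G(12) = mex{3,2,1,2} = 0
G(13) = mex{0,3,2,3} = 1
G(14) = mex{1,0,3,0} = 2

2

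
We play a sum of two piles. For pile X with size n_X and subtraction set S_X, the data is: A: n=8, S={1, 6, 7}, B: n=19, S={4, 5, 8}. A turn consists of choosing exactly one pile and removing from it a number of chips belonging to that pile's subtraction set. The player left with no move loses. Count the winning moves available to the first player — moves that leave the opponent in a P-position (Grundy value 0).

2

Pile A, S = {1, 6, 7}:
n : 0 1 2 3 4 5 6 7 8
G : 0 1 0 1 0 1 2 3 2
G_A(8) = 2.
Pile B, S = {4, 5, 8}:
n :  0  1  2  3  4  5  6  7  8  9 10 11 12 13 14 15 16 17 18 19
G :  0  0  0  0  1  1  1  1  2  2  2  2  0  0  0  0  1  1  1  1
G_B(19) = 1.
Combined Grundy value = 2 ⊕ 1 = 3.
A winning move leaves total XOR = 0, i.e. changes one component's Grundy value g to g ⊕ X where X is the current total.
Pile A: need g' = 2⊕3 = 1. Options: 8−1→G=3, 8−6→G=0, 8−7→G=1. Hits: 1.
Pile B: need g' = 1⊕3 = 2. Options: 19−4→G=0, 19−5→G=0, 19−8→G=2. Hits: 1.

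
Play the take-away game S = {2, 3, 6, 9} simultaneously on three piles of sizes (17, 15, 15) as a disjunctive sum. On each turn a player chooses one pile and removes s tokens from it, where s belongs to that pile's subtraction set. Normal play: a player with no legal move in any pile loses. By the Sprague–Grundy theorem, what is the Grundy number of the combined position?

All piles use S = {2, 3, 6, 9}:
G(0) = 0
G(1) = mex{} = 0
G(2) = mex{0} = 1
G(3) = mex{0,0} = 1
G(4) = mex{1,0} = 2
G(5) = mex{1,1} = 0
G(6) = mex{2,1,0} = 3
G(7) = mex{0,2,0} = 1
G(8) = mex{3,0,1} = 2
G(9) = mex{1,3,1,0} = 2
G(10) = mex{2,1,2,0} = 3
G(11) = mex{2,2,0,1} = 3
G(12) = mex{3,2,3,1} = 0
G(13) = mex{3,3,1,2} = 0
G(14) = mex{0,3,2,0} = 1
G(15) = mex{0,0,2,3} = 1
G(16) = mex{1,0,3,1} = 2
G(17) = mex{1,1,3,2} = 0
Pile A: G(17) = 0.
Pile B: G(15) = 1.
Pile C: G(15) = 1.
Combined Grundy value = 0 ⊕ 1 ⊕ 1 = 0.

0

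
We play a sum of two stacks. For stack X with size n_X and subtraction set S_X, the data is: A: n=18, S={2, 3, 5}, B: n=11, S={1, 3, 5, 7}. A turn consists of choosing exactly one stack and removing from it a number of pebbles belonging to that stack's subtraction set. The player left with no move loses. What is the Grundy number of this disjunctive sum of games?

Stack A, S = {2, 3, 5}:
n :  0  1  2  3  4  5  6  7  8  9 10 11 12 13 14 15 16 17 18
G :  0  0  1  1  2  2  3  0  0  1  1  2  2  3  0  0  1  1  2
G_A(18) = 2.
Stack B, S = {1, 3, 5, 7}:
G(0) = 0
G(1) = mex{0} = 1
G(2) = mex{1} = 0
G(3) = mex{0,0} = 1
G(4) = mex{1,1} = 0
G(5) = mex{0,0,0} = 1
G(6) = mex{1,1,1} = 0
G(7) = mex{0,0,0,0} = 1
G(8) = mex{1,1,1,1} = 0
G(9) = mex{0,0,0,0} = 1
G(10) = mex{1,1,1,1} = 0
G(11) = mex{0,0,0,0} = 1
G_B(11) = 1.
Combined Grundy value = 2 ⊕ 1 = 3.

3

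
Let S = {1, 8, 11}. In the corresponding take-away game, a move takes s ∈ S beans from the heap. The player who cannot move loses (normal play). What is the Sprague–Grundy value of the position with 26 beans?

n :  0  1  2  3  4  5  6  7  8  9 10 11 12 13 14 15 16 17 18 19 20 21 22 23 24 25 26
G :  0  1  0  1  0  1  0  1  2  0  1  2  3  2  3  2  0  1  0  1  2  0  1  0  1  0  1

1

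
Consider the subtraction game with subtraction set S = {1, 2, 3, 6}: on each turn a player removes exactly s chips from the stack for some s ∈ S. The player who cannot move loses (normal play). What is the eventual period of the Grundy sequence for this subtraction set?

G(0) = 0
G(1) = mex{0} = 1
G(2) = mex{1,0} = 2
G(3) = mex{2,1,0} = 3
G(4) = mex{3,2,1} = 0
G(5) = mex{0,3,2} = 1
G(6) = mex{1,0,3,0} = 2
G(7) = mex{2,1,0,1} = 3
G(8) = mex{3,2,1,2} = 0
G(9) = mex{0,3,2,3} = 1
G(10) = mex{1,0,3,0} = 2
G(11) = mex{2,1,0,1} = 3
G(12) = mex{3,2,1,2} = 0
G(13) = mex{0,3,2,3} = 1
G(14) = mex{1,0,3,0} = 2
G(n+4) = G(n) holds for n = 0,…,5 (a full window of length max(S) = 6), so the sequence is purely periodic with period 4.

4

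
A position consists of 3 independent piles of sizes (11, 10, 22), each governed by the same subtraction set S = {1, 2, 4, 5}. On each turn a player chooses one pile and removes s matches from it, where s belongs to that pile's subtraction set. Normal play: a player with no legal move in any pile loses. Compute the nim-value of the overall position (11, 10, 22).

2

All piles use S = {1, 2, 4, 5}:
G(0) = 0
G(1) = mex{0} = 1
G(2) = mex{1,0} = 2
G(3) = mex{2,1} = 0
G(4) = mex{0,2,0} = 1
G(5) = mex{1,0,1,0} = 2
G(6) = mex{2,1,2,1} = 0
G(7) = mex{0,2,0,2} = 1
G(8) = mex{1,0,1,0} = 2
G(9) = mex{2,1,2,1} = 0
G(10) = mex{0,2,0,2} = 1
G(11) = mex{1,0,1,0} = 2
G(12) = mex{2,1,2,1} = 0
G(13) = mex{0,2,0,2} = 1
G(14) = mex{1,0,1,0} = 2
G(15) = mex{2,1,2,1} = 0
G(16) = mex{0,2,0,2} = 1
G(17) = mex{1,0,1,0} = 2
G(18) = mex{2,1,2,1} = 0
G(19) = mex{0,2,0,2} = 1
G(20) = mex{1,0,1,0} = 2
G(21) = mex{2,1,2,1} = 0
G(22) = mex{0,2,0,2} = 1
Pile A: G(11) = 2.
Pile B: G(10) = 1.
Pile C: G(22) = 1.
Combined Grundy value = 2 ⊕ 1 ⊕ 1 = 2.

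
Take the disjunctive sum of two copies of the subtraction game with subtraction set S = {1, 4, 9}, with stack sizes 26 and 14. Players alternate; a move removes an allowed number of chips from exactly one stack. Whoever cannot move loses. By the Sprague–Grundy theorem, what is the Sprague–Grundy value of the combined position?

3

All stacks use S = {1, 4, 9}:
G(0) = 0
G(1) = mex{0} = 1
G(2) = mex{1} = 0
G(3) = mex{0} = 1
G(4) = mex{1,0} = 2
G(5) = mex{2,1} = 0
G(6) = mex{0,0} = 1
G(7) = mex{1,1} = 0
G(8) = mex{0,2} = 1
G(9) = mex{1,0,0} = 2
G(10) = mex{2,1,1} = 0
G(11) = mex{0,0,0} = 1
G(12) = mex{1,1,1} = 0
G(13) = mex{0,2,2} = 1
G(14) = mex{1,0,0} = 2
G(15) = mex{2,1,1} = 0
G(16) = mex{0,0,0} = 1
G(17) = mex{1,1,1} = 0
G(18) = mex{0,2,2} = 1
G(19) = mex{1,0,0} = 2
G(20) = mex{2,1,1} = 0
G(21) = mex{0,0,0} = 1
G(22) = mex{1,1,1} = 0
G(23) = mex{0,2,2} = 1
G(24) = mex{1,0,0} = 2
G(25) = mex{2,1,1} = 0
G(26) = mex{0,0,0} = 1
Stack A: G(26) = 1.
Stack B: G(14) = 2.
Combined Grundy value = 1 ⊕ 2 = 3.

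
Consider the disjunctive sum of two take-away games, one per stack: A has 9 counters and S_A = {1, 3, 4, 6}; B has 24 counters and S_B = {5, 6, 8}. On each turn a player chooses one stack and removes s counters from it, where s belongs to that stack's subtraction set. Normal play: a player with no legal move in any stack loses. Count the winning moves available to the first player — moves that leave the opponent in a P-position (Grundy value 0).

Stack A, S = {1, 3, 4, 6}:
n : 0 1 2 3 4 5 6 7 8 9
G : 0 1 0 1 2 3 2 0 1 0
G_A(9) = 0.
Stack B, S = {5, 6, 8}:
G(0) = 0
G(1) = mex{} = 0
G(2) = mex{} = 0
G(3) = mex{} = 0
G(4) = mex{} = 0
G(5) = mex{0} = 1
G(6) = mex{0,0} = 1
G(7) = mex{0,0} = 1
G(8) = mex{0,0,0} = 1
G(9) = mex{0,0,0} = 1
G(10) = mex{1,0,0} = 2
G(11) = mex{1,1,0} = 2
G(12) = mex{1,1,0} = 2
G(13) = mex{1,1,1} = 0
G(14) = mex{1,1,1} = 0
G(15) = mex{2,1,1} = 0
G(16) = mex{2,2,1} = 0
G(17) = mex{2,2,1} = 0
G(18) = mex{0,2,2} = 1
G(19) = mex{0,0,2} = 1
G(20) = mex{0,0,2} = 1
G(21) = mex{0,0,0} = 1
G(22) = mex{0,0,0} = 1
G(23) = mex{1,0,0} = 2
G(24) = mex{1,1,0} = 2
G_B(24) = 2.
Combined Grundy value = 0 ⊕ 2 = 2.
A winning move leaves total XOR = 0, i.e. changes one component's Grundy value g to g ⊕ X where X is the current total.
Stack A: need g' = 0⊕2 = 2. Options: 9−1→G=1, 9−3→G=2, 9−4→G=3, 9−6→G=1. Hits: 1.
Stack B: need g' = 2⊕2 = 0. Options: 24−5→G=1, 24−6→G=1, 24−8→G=0. Hits: 1.

2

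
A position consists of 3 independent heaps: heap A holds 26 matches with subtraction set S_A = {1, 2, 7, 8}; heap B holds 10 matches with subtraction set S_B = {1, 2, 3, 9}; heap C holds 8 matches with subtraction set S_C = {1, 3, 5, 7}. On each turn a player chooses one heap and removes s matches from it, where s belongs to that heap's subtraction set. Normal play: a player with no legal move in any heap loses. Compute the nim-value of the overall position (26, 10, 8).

Heap A, S = {1, 2, 7, 8}:
n :  0  1  2  3  4  5  6  7  8  9 10 11 12 13 14 15 16 17 18 19 20 21 22 23 24 25 26
G :  0  1  2  0  1  2  0  1  2  0  1  2  0  1  2  0  1  2  0  1  2  0  1  2  0  1  2
G_A(26) = 2.
Heap B, S = {1, 2, 3, 9}:
n :  0  1  2  3  4  5  6  7  8  9 10
G :  0  1  2  3  0  1  2  3  0  1  2
G_B(10) = 2.
Heap C, S = {1, 3, 5, 7}:
n : 0 1 2 3 4 5 6 7 8
G : 0 1 0 1 0 1 0 1 0
G_C(8) = 0.
Combined Grundy value = 2 ⊕ 2 ⊕ 0 = 0.

0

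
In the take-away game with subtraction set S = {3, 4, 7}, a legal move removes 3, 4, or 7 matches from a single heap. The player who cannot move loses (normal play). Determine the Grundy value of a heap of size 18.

2

G(0) = 0
G(1) = mex{} = 0
G(2) = mex{} = 0
G(3) = mex{0} = 1
G(4) = mex{0,0} = 1
G(5) = mex{0,0} = 1
G(6) = mex{1,0} = 2
G(7) = mex{1,1,0} = 2
G(8) = mex{1,1,0} = 2
G(9) = mex{2,1,0} = 3
G(10) = mex{2,2,1} = 0
G(11) = mex{2,2,1} = 0
G(12) = mex{3,2,1} = 0
G(13) = mex{0,3,2} = 1
G(14) = mex{0,0,2} = 1
G(15) = mex{0,0,2} = 1
G(16) = mex{1,0,3} = 2
G(17) = mex{1,1,0} = 2
G(18) = mex{1,1,0} = 2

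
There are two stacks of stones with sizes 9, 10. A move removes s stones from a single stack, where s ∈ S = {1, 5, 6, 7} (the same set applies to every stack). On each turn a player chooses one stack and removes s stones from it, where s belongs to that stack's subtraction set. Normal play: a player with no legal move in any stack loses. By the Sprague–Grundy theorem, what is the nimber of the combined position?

1

All stacks use S = {1, 5, 6, 7}:
G(0) = 0
G(1) = mex{0} = 1
G(2) = mex{1} = 0
G(3) = mex{0} = 1
G(4) = mex{1} = 0
G(5) = mex{0,0} = 1
G(6) = mex{1,1,0} = 2
G(7) = mex{2,0,1,0} = 3
G(8) = mex{3,1,0,1} = 2
G(9) = mex{2,0,1,0} = 3
G(10) = mex{3,1,0,1} = 2
Stack A: G(9) = 3.
Stack B: G(10) = 2.
Combined Grundy value = 3 ⊕ 2 = 1.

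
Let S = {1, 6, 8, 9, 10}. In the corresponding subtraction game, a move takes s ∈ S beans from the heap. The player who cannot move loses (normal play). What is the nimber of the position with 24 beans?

2

G(0) = 0
G(1) = mex{0} = 1
G(2) = mex{1} = 0
G(3) = mex{0} = 1
G(4) = mex{1} = 0
G(5) = mex{0} = 1
G(6) = mex{1,0} = 2
G(7) = mex{2,1} = 0
G(8) = mex{0,0,0} = 1
G(9) = mex{1,1,1,0} = 2
G(10) = mex{2,0,0,1,0} = 3
G(11) = mex{3,1,1,0,1} = 2
G(12) = mex{2,2,0,1,0} = 3
G(13) = mex{3,0,1,0,1} = 2
G(14) = mex{2,1,2,1,0} = 3
G(15) = mex{3,2,0,2,1} = 4
G(16) = mex{4,3,1,0,2} = 5
G(17) = mex{5,2,2,1,0} = 3
G(18) = mex{3,3,3,2,1} = 0
G(19) = mex{0,2,2,3,2} = 1
G(20) = mex{1,3,3,2,3} = 0
G(21) = mex{0,4,2,3,2} = 1
G(22) = mex{1,5,3,2,3} = 0
G(23) = mex{0,3,4,3,2} = 1
G(24) = mex{1,0,5,4,3} = 2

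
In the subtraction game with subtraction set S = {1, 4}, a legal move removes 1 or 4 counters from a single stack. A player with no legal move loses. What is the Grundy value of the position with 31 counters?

1

G(0) = 0
G(1) = mex{0} = 1
G(2) = mex{1} = 0
G(3) = mex{0} = 1
G(4) = mex{1,0} = 2
G(5) = mex{2,1} = 0
G(6) = mex{0,0} = 1
G(7) = mex{1,1} = 0
G(8) = mex{0,2} = 1
G(9) = mex{1,0} = 2
G(10) = mex{2,1} = 0
G(11) = mex{0,0} = 1
G(12) = mex{1,1} = 0
G(13) = mex{0,2} = 1
G(14) = mex{1,0} = 2
G(15) = mex{2,1} = 0
G(16) = mex{0,0} = 1
G(17) = mex{1,1} = 0
G(18) = mex{0,2} = 1
G(19) = mex{1,0} = 2
G(20) = mex{2,1} = 0
G(21) = mex{0,0} = 1
G(22) = mex{1,1} = 0
G(23) = mex{0,2} = 1
G(24) = mex{1,0} = 2
G(25) = mex{2,1} = 0
G(26) = mex{0,0} = 1
G(27) = mex{1,1} = 0
G(28) = mex{0,2} = 1
G(29) = mex{1,0} = 2
G(30) = mex{2,1} = 0
G(31) = mex{0,0} = 1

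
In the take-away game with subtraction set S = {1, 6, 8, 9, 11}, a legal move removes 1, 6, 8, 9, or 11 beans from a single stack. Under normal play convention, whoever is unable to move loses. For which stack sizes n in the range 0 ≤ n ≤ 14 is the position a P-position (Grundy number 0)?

G(0) = 0
G(1) = mex{0} = 1
G(2) = mex{1} = 0
G(3) = mex{0} = 1
G(4) = mex{1} = 0
G(5) = mex{0} = 1
G(6) = mex{1,0} = 2
G(7) = mex{2,1} = 0
G(8) = mex{0,0,0} = 1
G(9) = mex{1,1,1,0} = 2
G(10) = mex{2,0,0,1} = 3
G(11) = mex{3,1,1,0,0} = 2
G(12) = mex{2,2,0,1,1} = 3
G(13) = mex{3,0,1,0,0} = 2
G(14) = mex{2,1,2,1,1} = 0
P-positions are exactly the n with G(n) = 0.

0, 2, 4, 7, 14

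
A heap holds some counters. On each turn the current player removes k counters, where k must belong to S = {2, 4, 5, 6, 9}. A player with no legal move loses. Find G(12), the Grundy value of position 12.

n :  0  1  2  3  4  5  6  7  8  9 10 11 12
G :  0  0  1  1  2  2  3  3  0  4  1  0  2

2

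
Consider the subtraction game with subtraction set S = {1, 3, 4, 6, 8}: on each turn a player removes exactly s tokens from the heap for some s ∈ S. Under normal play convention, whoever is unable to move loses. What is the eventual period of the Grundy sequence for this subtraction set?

G(0) = 0
G(1) = mex{0} = 1
G(2) = mex{1} = 0
G(3) = mex{0,0} = 1
G(4) = mex{1,1,0} = 2
G(5) = mex{2,0,1} = 3
G(6) = mex{3,1,0,0} = 2
G(7) = mex{2,2,1,1} = 0
G(8) = mex{0,3,2,0,0} = 1
G(9) = mex{1,2,3,1,1} = 0
G(10) = mex{0,0,2,2,0} = 1
G(11) = mex{1,1,0,3,1} = 2
G(12) = mex{2,0,1,2,2} = 3
G(13) = mex{3,1,0,0,3} = 2
G(14) = mex{2,2,1,1,2} = 0
G(15) = mex{0,3,2,0,0} = 1
G(16) = mex{1,2,3,1,1} = 0
G(n+7) = G(n) holds for n = 0,…,7 (a full window of length max(S) = 8), so the sequence is purely periodic with period 7.

7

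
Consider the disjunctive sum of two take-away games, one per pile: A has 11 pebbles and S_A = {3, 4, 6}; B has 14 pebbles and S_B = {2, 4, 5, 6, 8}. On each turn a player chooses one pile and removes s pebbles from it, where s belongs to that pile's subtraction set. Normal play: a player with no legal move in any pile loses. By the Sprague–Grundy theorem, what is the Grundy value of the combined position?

Pile A, S = {3, 4, 6}:
n :  0  1  2  3  4  5  6  7  8  9 10 11
G :  0  0  0  1  1  1  2  2  2  0  0  0
G_A(11) = 0.
Pile B, S = {2, 4, 5, 6, 8}:
n :  0  1  2  3  4  5  6  7  8  9 10 11 12 13 14
G :  0  0  1  1  2  2  3  3  4  4  0  0  1  1  2
G_B(14) = 2.
Combined Grundy value = 0 ⊕ 2 = 2.

2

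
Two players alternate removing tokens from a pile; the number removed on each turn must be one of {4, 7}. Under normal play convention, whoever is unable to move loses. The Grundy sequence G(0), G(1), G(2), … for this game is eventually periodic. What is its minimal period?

11

G(0) = 0
G(1) = mex{} = 0
G(2) = mex{} = 0
G(3) = mex{} = 0
G(4) = mex{0} = 1
G(5) = mex{0} = 1
G(6) = mex{0} = 1
G(7) = mex{0,0} = 1
G(8) = mex{1,0} = 2
G(9) = mex{1,0} = 2
G(10) = mex{1,0} = 2
G(11) = mex{1,1} = 0
G(12) = mex{2,1} = 0
G(13) = mex{2,1} = 0
G(14) = mex{2,1} = 0
G(15) = mex{0,2} = 1
G(16) = mex{0,2} = 1
G(17) = mex{0,2} = 1
G(18) = mex{0,0} = 1
G(19) = mex{1,0} = 2
G(20) = mex{1,0} = 2
G(21) = mex{1,0} = 2
G(22) = mex{1,1} = 0
G(23) = mex{2,1} = 0
G(n+11) = G(n) holds for n = 0,…,6 (a full window of length max(S) = 7), so the sequence is purely periodic with period 11.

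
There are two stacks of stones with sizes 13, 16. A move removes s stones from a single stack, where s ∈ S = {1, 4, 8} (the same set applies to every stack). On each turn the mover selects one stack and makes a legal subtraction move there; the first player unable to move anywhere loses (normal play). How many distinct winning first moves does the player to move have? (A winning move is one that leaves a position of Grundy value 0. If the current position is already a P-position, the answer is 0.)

All stacks use S = {1, 4, 8}:
G(0) = 0
G(1) = mex{0} = 1
G(2) = mex{1} = 0
G(3) = mex{0} = 1
G(4) = mex{1,0} = 2
G(5) = mex{2,1} = 0
G(6) = mex{0,0} = 1
G(7) = mex{1,1} = 0
G(8) = mex{0,2,0} = 1
G(9) = mex{1,0,1} = 2
G(10) = mex{2,1,0} = 3
G(11) = mex{3,0,1} = 2
G(12) = mex{2,1,2} = 0
G(13) = mex{0,2,0} = 1
G(14) = mex{1,3,1} = 0
G(15) = mex{0,2,0} = 1
G(16) = mex{1,0,1} = 2
Stack A: G(13) = 1.
Stack B: G(16) = 2.
Combined Grundy value = 1 ⊕ 2 = 3.
A winning move leaves total XOR = 0, i.e. changes one component's Grundy value g to g ⊕ X where X is the current total.
Stack A: need g' = 1⊕3 = 2. Options: 13−1→G=0, 13−4→G=2, 13−8→G=0. Hits: 1.
Stack B: need g' = 2⊕3 = 1. Options: 16−1→G=1, 16−4→G=0, 16−8→G=1. Hits: 2.

3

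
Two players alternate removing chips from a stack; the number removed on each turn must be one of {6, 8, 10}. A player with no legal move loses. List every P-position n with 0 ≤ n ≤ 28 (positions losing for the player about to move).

0, 1, 2, 3, 4, 5, 16, 17, 18, 19, 20, 21

n :  0  1  2  3  4  5  6  7  8  9 10 11 12 13 14 15 16 17 18 19 20 21 22 23 24 25 26 27 28
G :  0  0  0  0  0  0  1  1  1  1  1  1  2  2  2  2  0  0  0  0  0  0  1  1  1  1  1  1  2
P-positions are exactly the n with G(n) = 0.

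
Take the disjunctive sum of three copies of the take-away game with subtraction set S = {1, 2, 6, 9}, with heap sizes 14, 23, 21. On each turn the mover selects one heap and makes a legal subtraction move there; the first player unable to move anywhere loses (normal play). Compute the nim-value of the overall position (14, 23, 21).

All heaps use S = {1, 2, 6, 9}:
G(0) = 0
G(1) = mex{0} = 1
G(2) = mex{1,0} = 2
G(3) = mex{2,1} = 0
G(4) = mex{0,2} = 1
G(5) = mex{1,0} = 2
G(6) = mex{2,1,0} = 3
G(7) = mex{3,2,1} = 0
G(8) = mex{0,3,2} = 1
G(9) = mex{1,0,0,0} = 2
G(10) = mex{2,1,1,1} = 0
G(11) = mex{0,2,2,2} = 1
G(12) = mex{1,0,3,0} = 2
G(13) = mex{2,1,0,1} = 3
G(14) = mex{3,2,1,2} = 0
G(15) = mex{0,3,2,3} = 1
G(16) = mex{1,0,0,0} = 2
G(17) = mex{2,1,1,1} = 0
G(18) = mex{0,2,2,2} = 1
G(19) = mex{1,0,3,0} = 2
G(20) = mex{2,1,0,1} = 3
G(21) = mex{3,2,1,2} = 0
G(22) = mex{0,3,2,3} = 1
G(23) = mex{1,0,0,0} = 2
Heap A: G(14) = 0.
Heap B: G(23) = 2.
Heap C: G(21) = 0.
Combined Grundy value = 0 ⊕ 2 ⊕ 0 = 2.

2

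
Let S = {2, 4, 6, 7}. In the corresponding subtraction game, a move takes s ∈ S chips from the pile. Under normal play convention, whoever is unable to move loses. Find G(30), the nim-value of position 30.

G(0) = 0
G(1) = mex{} = 0
G(2) = mex{0} = 1
G(3) = mex{0} = 1
G(4) = mex{1,0} = 2
G(5) = mex{1,0} = 2
G(6) = mex{2,1,0} = 3
G(7) = mex{2,1,0,0} = 3
G(8) = mex{3,2,1,0} = 4
G(9) = mex{3,2,1,1} = 0
G(10) = mex{4,3,2,1} = 0
G(11) = mex{0,3,2,2} = 1
G(12) = mex{0,4,3,2} = 1
G(13) = mex{1,0,3,3} = 2
G(14) = mex{1,0,4,3} = 2
G(15) = mex{2,1,0,4} = 3
G(16) = mex{2,1,0,0} = 3
G(17) = mex{3,2,1,0} = 4
G(18) = mex{3,2,1,1} = 0
G(19) = mex{4,3,2,1} = 0
G(20) = mex{0,3,2,2} = 1
G(21) = mex{0,4,3,2} = 1
G(22) = mex{1,0,3,3} = 2
G(23) = mex{1,0,4,3} = 2
G(24) = mex{2,1,0,4} = 3
G(25) = mex{2,1,0,0} = 3
G(26) = mex{3,2,1,0} = 4
G(27) = mex{3,2,1,1} = 0
G(28) = mex{4,3,2,1} = 0
G(29) = mex{0,3,2,2} = 1
G(30) = mex{0,4,3,2} = 1

1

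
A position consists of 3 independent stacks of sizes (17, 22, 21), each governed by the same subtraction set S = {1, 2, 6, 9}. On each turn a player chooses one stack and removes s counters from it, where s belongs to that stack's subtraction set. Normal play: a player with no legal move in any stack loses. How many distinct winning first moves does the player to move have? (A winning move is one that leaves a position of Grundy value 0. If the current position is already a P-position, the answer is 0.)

All stacks use S = {1, 2, 6, 9}:
G(0) = 0
G(1) = mex{0} = 1
G(2) = mex{1,0} = 2
G(3) = mex{2,1} = 0
G(4) = mex{0,2} = 1
G(5) = mex{1,0} = 2
G(6) = mex{2,1,0} = 3
G(7) = mex{3,2,1} = 0
G(8) = mex{0,3,2} = 1
G(9) = mex{1,0,0,0} = 2
G(10) = mex{2,1,1,1} = 0
G(11) = mex{0,2,2,2} = 1
G(12) = mex{1,0,3,0} = 2
G(13) = mex{2,1,0,1} = 3
G(14) = mex{3,2,1,2} = 0
G(15) = mex{0,3,2,3} = 1
G(16) = mex{1,0,0,0} = 2
G(17) = mex{2,1,1,1} = 0
G(18) = mex{0,2,2,2} = 1
G(19) = mex{1,0,3,0} = 2
G(20) = mex{2,1,0,1} = 3
G(21) = mex{3,2,1,2} = 0
G(22) = mex{0,3,2,3} = 1
Stack A: G(17) = 0.
Stack B: G(22) = 1.
Stack C: G(21) = 0.
Combined Grundy value = 0 ⊕ 1 ⊕ 0 = 1.
A winning move leaves total XOR = 0, i.e. changes one component's Grundy value g to g ⊕ X where X is the current total.
Stack A: need g' = 0⊕1 = 1. Options: 17−1→G=2, 17−2→G=1, 17−6→G=1, 17−9→G=1. Hits: 3.
Stack B: need g' = 1⊕1 = 0. Options: 22−1→G=0, 22−2→G=3, 22−6→G=2, 22−9→G=3. Hits: 1.
Stack C: need g' = 0⊕1 = 1. Options: 21−1→G=3, 21−2→G=2, 21−6→G=1, 21−9→G=2. Hits: 1.

5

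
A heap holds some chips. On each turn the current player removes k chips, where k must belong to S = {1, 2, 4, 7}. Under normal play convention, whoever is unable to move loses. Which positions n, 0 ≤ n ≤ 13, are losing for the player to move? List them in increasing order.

0, 3, 6, 9, 12

G(0) = 0
G(1) = mex{0} = 1
G(2) = mex{1,0} = 2
G(3) = mex{2,1} = 0
G(4) = mex{0,2,0} = 1
G(5) = mex{1,0,1} = 2
G(6) = mex{2,1,2} = 0
G(7) = mex{0,2,0,0} = 1
G(8) = mex{1,0,1,1} = 2
G(9) = mex{2,1,2,2} = 0
G(10) = mex{0,2,0,0} = 1
G(11) = mex{1,0,1,1} = 2
G(12) = mex{2,1,2,2} = 0
G(13) = mex{0,2,0,0} = 1
P-positions are exactly the n with G(n) = 0.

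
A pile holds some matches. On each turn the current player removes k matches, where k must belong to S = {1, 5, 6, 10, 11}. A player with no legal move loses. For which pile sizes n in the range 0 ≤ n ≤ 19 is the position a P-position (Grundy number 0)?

G(0) = 0
G(1) = mex{0} = 1
G(2) = mex{1} = 0
G(3) = mex{0} = 1
G(4) = mex{1} = 0
G(5) = mex{0,0} = 1
G(6) = mex{1,1,0} = 2
G(7) = mex{2,0,1} = 3
G(8) = mex{3,1,0} = 2
G(9) = mex{2,0,1} = 3
G(10) = mex{3,1,0,0} = 2
G(11) = mex{2,2,1,1,0} = 3
G(12) = mex{3,3,2,0,1} = 4
G(13) = mex{4,2,3,1,0} = 5
G(14) = mex{5,3,2,0,1} = 4
G(15) = mex{4,2,3,1,0} = 5
G(16) = mex{5,3,2,2,1} = 0
G(17) = mex{0,4,3,3,2} = 1
G(18) = mex{1,5,4,2,3} = 0
G(19) = mex{0,4,5,3,2} = 1
P-positions are exactly the n with G(n) = 0.

0, 2, 4, 16, 18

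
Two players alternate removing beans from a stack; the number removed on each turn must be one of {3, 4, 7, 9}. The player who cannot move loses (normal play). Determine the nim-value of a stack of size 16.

G(0) = 0
G(1) = mex{} = 0
G(2) = mex{} = 0
G(3) = mex{0} = 1
G(4) = mex{0,0} = 1
G(5) = mex{0,0} = 1
G(6) = mex{1,0} = 2
G(7) = mex{1,1,0} = 2
G(8) = mex{1,1,0} = 2
G(9) = mex{2,1,0,0} = 3
G(10) = mex{2,2,1,0} = 3
G(11) = mex{2,2,1,0} = 3
G(12) = mex{3,2,1,1} = 0
G(13) = mex{3,3,2,1} = 0
G(14) = mex{3,3,2,1} = 0
G(15) = mex{0,3,2,2} = 1
G(16) = mex{0,0,3,2} = 1

1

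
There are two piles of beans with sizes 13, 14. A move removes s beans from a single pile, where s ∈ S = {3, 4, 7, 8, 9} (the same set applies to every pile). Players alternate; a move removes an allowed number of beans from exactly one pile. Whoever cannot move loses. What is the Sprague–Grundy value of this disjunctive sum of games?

0

All piles use S = {3, 4, 7, 8, 9}:
G(0) = 0
G(1) = mex{} = 0
G(2) = mex{} = 0
G(3) = mex{0} = 1
G(4) = mex{0,0} = 1
G(5) = mex{0,0} = 1
G(6) = mex{1,0} = 2
G(7) = mex{1,1,0} = 2
G(8) = mex{1,1,0,0} = 2
G(9) = mex{2,1,0,0,0} = 3
G(10) = mex{2,2,1,0,0} = 3
G(11) = mex{2,2,1,1,0} = 3
G(12) = mex{3,2,1,1,1} = 0
G(13) = mex{3,3,2,1,1} = 0
G(14) = mex{3,3,2,2,1} = 0
Pile A: G(13) = 0.
Pile B: G(14) = 0.
Combined Grundy value = 0 ⊕ 0 = 0.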